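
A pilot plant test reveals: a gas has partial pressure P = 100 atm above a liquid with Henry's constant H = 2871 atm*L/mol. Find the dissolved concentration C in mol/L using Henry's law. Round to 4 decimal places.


C = P / H
C = 100 / 2871
C = 0.0348 mol/L


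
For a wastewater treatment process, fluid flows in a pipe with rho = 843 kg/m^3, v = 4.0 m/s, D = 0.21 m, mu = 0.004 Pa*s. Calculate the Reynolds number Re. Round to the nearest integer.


Re = rho * v * D / mu
Re = 843 * 4.0 * 0.21 / 0.004
Re = 708.12 / 0.004
Re = 177030


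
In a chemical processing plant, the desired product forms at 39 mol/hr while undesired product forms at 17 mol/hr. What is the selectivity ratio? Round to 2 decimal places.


S = desired product rate / undesired product rate
S = 39 / 17
S = 2.29


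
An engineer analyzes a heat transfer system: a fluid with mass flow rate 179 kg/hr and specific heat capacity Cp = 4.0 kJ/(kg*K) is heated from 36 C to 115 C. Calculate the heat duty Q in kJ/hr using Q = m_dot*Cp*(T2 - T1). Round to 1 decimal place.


Q = m_dot * Cp * (T2 - T1)
Q = 179 * 4.0 * (115 - 36)
Q = 179 * 4.0 * 79
Q = 56564.0 kJ/hr


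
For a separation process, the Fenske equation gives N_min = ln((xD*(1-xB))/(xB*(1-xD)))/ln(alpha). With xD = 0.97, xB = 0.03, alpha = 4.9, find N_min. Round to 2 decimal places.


N_min = ln((xD*(1-xB))/(xB*(1-xD))) / ln(alpha)
Numerator inside ln: 0.9409 / 0.0009 = 1045.444444
ln(1045.444444) = 6.952197
ln(alpha) = ln(4.9) = 1.589235
N_min = 6.952197 / 1.589235 = 4.37


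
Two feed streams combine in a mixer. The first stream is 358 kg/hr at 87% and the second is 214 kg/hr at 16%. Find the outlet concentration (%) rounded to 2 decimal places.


Mass balance on solute: F1*x1 + F2*x2 = F3*x3
F3 = F1 + F2 = 358 + 214 = 572 kg/hr
x3 = (F1*x1 + F2*x2)/F3
x3 = (358*0.87 + 214*0.16) / 572
x3 = 60.44%


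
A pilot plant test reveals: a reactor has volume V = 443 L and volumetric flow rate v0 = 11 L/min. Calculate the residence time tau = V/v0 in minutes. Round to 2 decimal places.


tau = V / v0
tau = 443 / 11
tau = 40.27 min


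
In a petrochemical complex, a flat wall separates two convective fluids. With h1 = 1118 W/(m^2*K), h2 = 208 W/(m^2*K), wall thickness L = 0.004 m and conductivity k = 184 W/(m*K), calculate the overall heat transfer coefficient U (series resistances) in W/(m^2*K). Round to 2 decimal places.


1/U = 1/h1 + L/k + 1/h2
1/U = 1/1118 + 0.004/184 + 1/208
1/U = 0.0008944544 + 2.17391e-05 + 0.0048076923
1/U = 0.0057238858
U = 174.71 W/(m^2*K)


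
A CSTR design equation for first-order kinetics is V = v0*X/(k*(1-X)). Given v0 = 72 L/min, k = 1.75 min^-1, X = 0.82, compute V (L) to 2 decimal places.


V = v0 * X / (k * (1 - X))
V = 72 * 0.82 / (1.75 * (1 - 0.82))
V = 59.04 / (1.75 * 0.18)
V = 59.04 / 0.315
V = 187.43 L


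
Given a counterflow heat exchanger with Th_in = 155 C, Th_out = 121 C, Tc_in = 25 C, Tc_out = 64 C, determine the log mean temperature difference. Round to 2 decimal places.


dT1 = Th_in - Tc_out = 155 - 64 = 91
dT2 = Th_out - Tc_in = 121 - 25 = 96
LMTD = (dT1 - dT2) / ln(dT1/dT2)
LMTD = (91 - 96) / ln(91/96)
LMTD = 93.48 K


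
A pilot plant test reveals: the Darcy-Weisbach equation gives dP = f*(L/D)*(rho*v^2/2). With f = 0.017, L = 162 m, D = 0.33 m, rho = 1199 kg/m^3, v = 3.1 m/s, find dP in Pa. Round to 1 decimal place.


dP = f * (L/D) * (rho*v^2/2)
dP = 0.017 * (162/0.33) * (1199*3.1^2/2)
L/D = 490.90909091
rho*v^2/2 = 1199*9.61/2 = 5761.195
dP = 0.017 * 490.90909091 * 5761.195
dP = 48079.8 Pa


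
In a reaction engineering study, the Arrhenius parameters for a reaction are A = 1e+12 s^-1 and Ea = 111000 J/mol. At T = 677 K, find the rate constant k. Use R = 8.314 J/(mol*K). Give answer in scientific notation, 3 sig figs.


k = A * exp(-Ea/(R*T))
k = 1e+12 * exp(-111000 / (8.314 * 677))
k = 1e+12 * exp(-19.720789)
k = 2.73e+03


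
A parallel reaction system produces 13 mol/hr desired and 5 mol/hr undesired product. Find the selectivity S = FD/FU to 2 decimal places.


S = desired product rate / undesired product rate
S = 13 / 5
S = 2.60


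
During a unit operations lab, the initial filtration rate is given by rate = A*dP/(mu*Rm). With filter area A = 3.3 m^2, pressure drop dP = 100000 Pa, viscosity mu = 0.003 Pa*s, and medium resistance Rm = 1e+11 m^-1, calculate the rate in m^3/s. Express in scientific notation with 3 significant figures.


rate = A * dP / (mu * Rm)
rate = 3.3 * 100000 / (0.003 * 1e+11)
rate = 330000.0 / 3.000e+08
rate = 1.10e-03 m^3/s


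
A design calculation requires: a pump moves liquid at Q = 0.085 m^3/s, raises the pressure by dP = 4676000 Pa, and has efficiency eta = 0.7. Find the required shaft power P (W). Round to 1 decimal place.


P = Q * dP / eta
P = 0.085 * 4676000 / 0.7
P = 397460.0 / 0.7
P = 567800.0 W


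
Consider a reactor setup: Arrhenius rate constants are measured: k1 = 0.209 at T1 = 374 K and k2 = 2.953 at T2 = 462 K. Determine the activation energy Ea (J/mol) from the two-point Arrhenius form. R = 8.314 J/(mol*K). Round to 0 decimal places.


Ea = R * ln(k2/k1) / (1/T1 - 1/T2)
ln(k2/k1) = ln(2.953/0.209) = 2.6482426
1/T1 - 1/T2 = 1/374 - 1/462 = 0.000509294627
Ea = 8.314 * 2.6482426 / 0.000509294627
Ea = 43231 J/mol


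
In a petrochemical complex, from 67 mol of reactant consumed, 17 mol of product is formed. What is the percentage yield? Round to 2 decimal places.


Yield = (moles product / moles consumed) * 100%
Yield = (17 / 67) * 100
Yield = 0.2537 * 100
Yield = 25.37%


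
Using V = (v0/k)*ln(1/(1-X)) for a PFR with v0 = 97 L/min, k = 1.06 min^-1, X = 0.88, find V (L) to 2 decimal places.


V = (v0/k) * ln(1/(1-X))
V = (97/1.06) * ln(1/(1-0.88))
V = 91.509434 * ln(8.333333)
V = 91.509434 * 2.120263
V = 194.02 L


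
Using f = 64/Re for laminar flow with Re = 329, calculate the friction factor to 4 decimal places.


f = 64 / Re
f = 64 / 329
f = 0.1945


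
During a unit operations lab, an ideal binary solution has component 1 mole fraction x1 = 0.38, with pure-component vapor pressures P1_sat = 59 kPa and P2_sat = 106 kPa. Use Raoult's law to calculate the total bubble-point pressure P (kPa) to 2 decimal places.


P = x1*P1_sat + x2*P2_sat
x2 = 1 - x1 = 1 - 0.38 = 0.62
P = 0.38*59 + 0.62*106
P = 22.42 + 65.72
P = 88.14 kPa


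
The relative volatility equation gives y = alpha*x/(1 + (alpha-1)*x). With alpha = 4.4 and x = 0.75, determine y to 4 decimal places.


y = alpha*x / (1 + (alpha-1)*x)
y = 4.4*0.75 / (1 + (4.4-1)*0.75)
y = 3.3 / (1 + 2.55)
y = 3.3 / 3.55
y = 0.9296


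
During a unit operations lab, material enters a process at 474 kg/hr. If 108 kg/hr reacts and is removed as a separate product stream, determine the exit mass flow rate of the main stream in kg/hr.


Steady-state mass balance on the main outlet: F_out = F_in - F_removed
F_out = 474 - 108
F_out = 366 kg/hr


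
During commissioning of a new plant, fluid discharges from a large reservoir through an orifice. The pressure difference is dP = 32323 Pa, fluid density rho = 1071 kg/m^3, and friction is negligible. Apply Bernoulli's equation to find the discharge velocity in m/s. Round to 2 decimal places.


v = sqrt(2*dP/rho)
v = sqrt(2*32323/1071)
v = sqrt(60.360411)
v = 7.77 m/s


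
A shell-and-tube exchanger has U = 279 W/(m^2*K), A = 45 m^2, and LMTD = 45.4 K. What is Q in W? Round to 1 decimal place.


Q = U * A * LMTD
Q = 279 * 45 * 45.4
Q = 569997.0 W


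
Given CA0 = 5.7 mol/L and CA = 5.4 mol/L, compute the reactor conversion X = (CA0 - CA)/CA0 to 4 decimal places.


X = (CA0 - CA) / CA0
X = (5.7 - 5.4) / 5.7
X = 0.3 / 5.7
X = 0.0526


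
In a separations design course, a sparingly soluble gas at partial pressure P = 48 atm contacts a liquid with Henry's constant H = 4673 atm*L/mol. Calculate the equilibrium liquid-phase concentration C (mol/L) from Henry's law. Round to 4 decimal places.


C = P / H
C = 48 / 4673
C = 0.0103 mol/L


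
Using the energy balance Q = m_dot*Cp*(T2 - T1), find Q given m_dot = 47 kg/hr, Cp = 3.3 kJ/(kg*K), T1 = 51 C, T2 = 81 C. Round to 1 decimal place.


Q = m_dot * Cp * (T2 - T1)
Q = 47 * 3.3 * (81 - 51)
Q = 47 * 3.3 * 30
Q = 4653.0 kJ/hr


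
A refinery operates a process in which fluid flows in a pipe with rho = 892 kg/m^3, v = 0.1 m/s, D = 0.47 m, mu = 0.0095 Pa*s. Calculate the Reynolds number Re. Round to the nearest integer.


Re = rho * v * D / mu
Re = 892 * 0.1 * 0.47 / 0.0095
Re = 41.924 / 0.0095
Re = 4413


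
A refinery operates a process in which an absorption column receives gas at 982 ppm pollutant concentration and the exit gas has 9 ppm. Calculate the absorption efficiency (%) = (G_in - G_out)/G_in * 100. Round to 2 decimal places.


Efficiency = (G_in - G_out) / G_in * 100%
Efficiency = (982 - 9) / 982 * 100
Efficiency = 973 / 982 * 100
Efficiency = 99.08%


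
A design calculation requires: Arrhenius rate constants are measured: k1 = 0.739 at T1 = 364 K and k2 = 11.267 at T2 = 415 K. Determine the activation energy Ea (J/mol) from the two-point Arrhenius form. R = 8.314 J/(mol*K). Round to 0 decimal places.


Ea = R * ln(k2/k1) / (1/T1 - 1/T2)
ln(k2/k1) = ln(11.267/0.739) = 2.7243355
1/T1 - 1/T2 = 1/364 - 1/415 = 0.000337614193
Ea = 8.314 * 2.7243355 / 0.000337614193
Ea = 67089 J/mol


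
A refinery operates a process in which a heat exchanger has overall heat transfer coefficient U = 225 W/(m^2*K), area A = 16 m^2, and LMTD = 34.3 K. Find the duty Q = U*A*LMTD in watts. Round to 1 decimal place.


Q = U * A * LMTD
Q = 225 * 16 * 34.3
Q = 123480.0 W


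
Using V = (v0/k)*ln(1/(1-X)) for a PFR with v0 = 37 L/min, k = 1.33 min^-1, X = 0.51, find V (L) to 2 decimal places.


V = (v0/k) * ln(1/(1-X))
V = (37/1.33) * ln(1/(1-0.51))
V = 27.819549 * ln(2.040816)
V = 27.819549 * 0.71335
V = 19.85 L


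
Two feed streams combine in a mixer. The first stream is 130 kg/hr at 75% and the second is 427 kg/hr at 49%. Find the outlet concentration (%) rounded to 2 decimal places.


Mass balance on solute: F1*x1 + F2*x2 = F3*x3
F3 = F1 + F2 = 130 + 427 = 557 kg/hr
x3 = (F1*x1 + F2*x2)/F3
x3 = (130*0.75 + 427*0.49) / 557
x3 = 55.07%


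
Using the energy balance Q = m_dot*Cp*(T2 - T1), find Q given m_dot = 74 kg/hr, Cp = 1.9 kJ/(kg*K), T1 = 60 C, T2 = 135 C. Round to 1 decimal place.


Q = m_dot * Cp * (T2 - T1)
Q = 74 * 1.9 * (135 - 60)
Q = 74 * 1.9 * 75
Q = 10545.0 kJ/hr


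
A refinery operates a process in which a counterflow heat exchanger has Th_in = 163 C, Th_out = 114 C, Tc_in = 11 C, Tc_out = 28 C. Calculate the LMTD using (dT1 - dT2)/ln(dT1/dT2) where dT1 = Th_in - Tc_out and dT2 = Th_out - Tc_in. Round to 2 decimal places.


dT1 = Th_in - Tc_out = 163 - 28 = 135
dT2 = Th_out - Tc_in = 114 - 11 = 103
LMTD = (dT1 - dT2) / ln(dT1/dT2)
LMTD = (135 - 103) / ln(135/103)
LMTD = 118.28 K


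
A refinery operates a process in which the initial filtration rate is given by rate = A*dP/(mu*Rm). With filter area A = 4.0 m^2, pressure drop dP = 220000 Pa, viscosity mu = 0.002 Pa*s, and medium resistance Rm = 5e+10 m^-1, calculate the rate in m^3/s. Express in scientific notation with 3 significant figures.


rate = A * dP / (mu * Rm)
rate = 4.0 * 220000 / (0.002 * 5e+10)
rate = 880000.0 / 1.000e+08
rate = 8.80e-03 m^3/s


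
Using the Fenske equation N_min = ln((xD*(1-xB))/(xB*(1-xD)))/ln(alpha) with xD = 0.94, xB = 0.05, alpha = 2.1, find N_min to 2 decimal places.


N_min = ln((xD*(1-xB))/(xB*(1-xD))) / ln(alpha)
Numerator inside ln: 0.893 / 0.003 = 297.666667
ln(297.666667) = 5.695974
ln(alpha) = ln(2.1) = 0.741937
N_min = 5.695974 / 0.741937 = 7.68


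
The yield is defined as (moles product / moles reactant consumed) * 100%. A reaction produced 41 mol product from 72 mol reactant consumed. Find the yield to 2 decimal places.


Yield = (moles product / moles consumed) * 100%
Yield = (41 / 72) * 100
Yield = 0.5694 * 100
Yield = 56.94%


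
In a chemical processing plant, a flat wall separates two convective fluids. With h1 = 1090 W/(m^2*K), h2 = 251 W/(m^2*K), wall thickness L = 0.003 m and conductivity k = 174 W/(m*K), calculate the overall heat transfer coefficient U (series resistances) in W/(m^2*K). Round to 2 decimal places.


1/U = 1/h1 + L/k + 1/h2
1/U = 1/1090 + 0.003/174 + 1/251
1/U = 0.0009174312 + 1.72414e-05 + 0.0039840637
1/U = 0.0049187363
U = 203.30 W/(m^2*K)


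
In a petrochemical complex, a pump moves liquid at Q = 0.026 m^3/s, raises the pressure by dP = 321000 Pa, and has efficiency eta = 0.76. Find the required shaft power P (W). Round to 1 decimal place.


P = Q * dP / eta
P = 0.026 * 321000 / 0.76
P = 8346.0 / 0.76
P = 10981.6 W


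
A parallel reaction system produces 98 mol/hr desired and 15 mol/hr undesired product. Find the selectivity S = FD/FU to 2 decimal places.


S = desired product rate / undesired product rate
S = 98 / 15
S = 6.53


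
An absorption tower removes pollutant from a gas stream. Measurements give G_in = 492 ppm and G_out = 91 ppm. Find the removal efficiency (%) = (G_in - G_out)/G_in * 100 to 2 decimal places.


Efficiency = (G_in - G_out) / G_in * 100%
Efficiency = (492 - 91) / 492 * 100
Efficiency = 401 / 492 * 100
Efficiency = 81.50%


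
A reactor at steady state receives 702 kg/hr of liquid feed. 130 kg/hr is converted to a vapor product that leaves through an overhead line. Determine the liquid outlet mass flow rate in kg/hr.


Steady-state mass balance on the main outlet: F_out = F_in - F_removed
F_out = 702 - 130
F_out = 572 kg/hr


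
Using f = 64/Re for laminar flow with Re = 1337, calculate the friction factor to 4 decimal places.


f = 64 / Re
f = 64 / 1337
f = 0.0479


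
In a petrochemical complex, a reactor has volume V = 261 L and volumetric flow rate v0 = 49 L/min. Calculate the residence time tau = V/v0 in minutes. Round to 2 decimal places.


tau = V / v0
tau = 261 / 49
tau = 5.33 min


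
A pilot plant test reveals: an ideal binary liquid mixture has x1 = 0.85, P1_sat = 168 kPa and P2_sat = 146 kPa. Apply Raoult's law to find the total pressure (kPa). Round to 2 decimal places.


P = x1*P1_sat + x2*P2_sat
x2 = 1 - x1 = 1 - 0.85 = 0.15
P = 0.85*168 + 0.15*146
P = 142.8 + 21.9
P = 164.70 kPa


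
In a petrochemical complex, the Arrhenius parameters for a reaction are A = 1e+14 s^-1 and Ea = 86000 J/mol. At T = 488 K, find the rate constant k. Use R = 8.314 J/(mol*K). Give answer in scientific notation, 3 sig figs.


k = A * exp(-Ea/(R*T))
k = 1e+14 * exp(-86000 / (8.314 * 488))
k = 1e+14 * exp(-21.196717)
k = 6.23e+04


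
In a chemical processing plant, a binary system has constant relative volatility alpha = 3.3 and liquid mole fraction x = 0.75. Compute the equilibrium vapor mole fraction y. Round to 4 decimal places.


y = alpha*x / (1 + (alpha-1)*x)
y = 3.3*0.75 / (1 + (3.3-1)*0.75)
y = 2.475 / (1 + 1.725)
y = 2.475 / 2.725
y = 0.9083


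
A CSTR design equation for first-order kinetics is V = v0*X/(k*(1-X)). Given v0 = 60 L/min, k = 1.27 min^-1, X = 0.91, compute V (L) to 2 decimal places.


V = v0 * X / (k * (1 - X))
V = 60 * 0.91 / (1.27 * (1 - 0.91))
V = 54.6 / (1.27 * 0.09)
V = 54.6 / 0.1143
V = 477.69 L


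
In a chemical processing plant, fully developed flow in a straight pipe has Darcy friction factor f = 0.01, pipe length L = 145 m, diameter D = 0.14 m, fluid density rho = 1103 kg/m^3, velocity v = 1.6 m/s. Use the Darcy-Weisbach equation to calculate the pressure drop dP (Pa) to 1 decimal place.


dP = f * (L/D) * (rho*v^2/2)
dP = 0.01 * (145/0.14) * (1103*1.6^2/2)
L/D = 1035.71428571
rho*v^2/2 = 1103*2.56/2 = 1411.84
dP = 0.01 * 1035.71428571 * 1411.84
dP = 14622.6 Pa


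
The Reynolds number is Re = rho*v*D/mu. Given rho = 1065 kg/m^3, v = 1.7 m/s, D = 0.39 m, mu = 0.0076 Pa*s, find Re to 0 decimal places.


Re = rho * v * D / mu
Re = 1065 * 1.7 * 0.39 / 0.0076
Re = 706.095 / 0.0076
Re = 92907


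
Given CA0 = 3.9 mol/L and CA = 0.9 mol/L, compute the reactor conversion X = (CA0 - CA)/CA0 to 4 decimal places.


X = (CA0 - CA) / CA0
X = (3.9 - 0.9) / 3.9
X = 3.0 / 3.9
X = 0.7692


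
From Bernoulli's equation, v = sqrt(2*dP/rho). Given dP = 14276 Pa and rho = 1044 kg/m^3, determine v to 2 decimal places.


v = sqrt(2*dP/rho)
v = sqrt(2*14276/1044)
v = sqrt(27.348659)
v = 5.23 m/s


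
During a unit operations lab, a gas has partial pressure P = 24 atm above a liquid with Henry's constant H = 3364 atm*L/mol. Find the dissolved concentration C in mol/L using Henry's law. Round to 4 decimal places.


C = P / H
C = 24 / 3364
C = 0.0071 mol/L


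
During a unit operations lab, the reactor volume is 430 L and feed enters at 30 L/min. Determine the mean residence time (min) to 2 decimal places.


tau = V / v0
tau = 430 / 30
tau = 14.33 min


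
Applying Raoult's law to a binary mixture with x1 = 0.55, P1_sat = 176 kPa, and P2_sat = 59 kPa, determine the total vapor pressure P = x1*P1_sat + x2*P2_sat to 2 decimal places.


P = x1*P1_sat + x2*P2_sat
x2 = 1 - x1 = 1 - 0.55 = 0.45
P = 0.55*176 + 0.45*59
P = 96.8 + 26.55
P = 123.35 kPa


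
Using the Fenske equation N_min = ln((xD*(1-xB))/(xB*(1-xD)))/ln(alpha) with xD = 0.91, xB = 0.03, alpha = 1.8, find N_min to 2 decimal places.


N_min = ln((xD*(1-xB))/(xB*(1-xD))) / ln(alpha)
Numerator inside ln: 0.8827 / 0.0027 = 326.925926
ln(326.925926) = 5.789734
ln(alpha) = ln(1.8) = 0.587787
N_min = 5.789734 / 0.587787 = 9.85


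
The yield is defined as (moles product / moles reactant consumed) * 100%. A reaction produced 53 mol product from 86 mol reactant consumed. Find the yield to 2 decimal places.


Yield = (moles product / moles consumed) * 100%
Yield = (53 / 86) * 100
Yield = 0.6163 * 100
Yield = 61.63%


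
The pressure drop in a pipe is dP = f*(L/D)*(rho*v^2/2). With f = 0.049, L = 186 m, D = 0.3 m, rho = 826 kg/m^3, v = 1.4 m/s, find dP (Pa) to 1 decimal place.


dP = f * (L/D) * (rho*v^2/2)
dP = 0.049 * (186/0.3) * (826*1.4^2/2)
L/D = 620.0
rho*v^2/2 = 826*1.96/2 = 809.48
dP = 0.049 * 620.0 * 809.48
dP = 24592.0 Pa


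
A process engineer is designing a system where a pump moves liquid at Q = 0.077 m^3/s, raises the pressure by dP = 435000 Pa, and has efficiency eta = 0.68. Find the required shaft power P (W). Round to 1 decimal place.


P = Q * dP / eta
P = 0.077 * 435000 / 0.68
P = 33495.0 / 0.68
P = 49257.4 W


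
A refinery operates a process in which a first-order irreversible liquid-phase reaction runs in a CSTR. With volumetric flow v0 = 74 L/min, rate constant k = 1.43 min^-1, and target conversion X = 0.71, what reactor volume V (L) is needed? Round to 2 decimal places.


V = v0 * X / (k * (1 - X))
V = 74 * 0.71 / (1.43 * (1 - 0.71))
V = 52.54 / (1.43 * 0.29)
V = 52.54 / 0.4147
V = 126.69 L


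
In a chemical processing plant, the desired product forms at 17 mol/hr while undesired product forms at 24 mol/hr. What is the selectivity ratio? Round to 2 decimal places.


S = desired product rate / undesired product rate
S = 17 / 24
S = 0.71


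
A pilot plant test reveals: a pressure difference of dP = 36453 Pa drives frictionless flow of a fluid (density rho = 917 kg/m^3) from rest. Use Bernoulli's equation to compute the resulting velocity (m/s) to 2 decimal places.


v = sqrt(2*dP/rho)
v = sqrt(2*36453/917)
v = sqrt(79.504907)
v = 8.92 m/s


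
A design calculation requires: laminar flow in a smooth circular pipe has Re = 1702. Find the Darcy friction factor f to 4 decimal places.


f = 64 / Re
f = 64 / 1702
f = 0.0376


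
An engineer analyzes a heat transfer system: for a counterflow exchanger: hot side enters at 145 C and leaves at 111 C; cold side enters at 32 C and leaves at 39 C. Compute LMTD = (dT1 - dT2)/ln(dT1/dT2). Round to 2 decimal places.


dT1 = Th_in - Tc_out = 145 - 39 = 106
dT2 = Th_out - Tc_in = 111 - 32 = 79
LMTD = (dT1 - dT2) / ln(dT1/dT2)
LMTD = (106 - 79) / ln(106/79)
LMTD = 91.84 K


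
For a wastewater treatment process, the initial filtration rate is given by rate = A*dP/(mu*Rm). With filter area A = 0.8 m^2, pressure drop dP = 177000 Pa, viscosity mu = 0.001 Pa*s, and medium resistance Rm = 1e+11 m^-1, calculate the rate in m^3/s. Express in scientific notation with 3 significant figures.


rate = A * dP / (mu * Rm)
rate = 0.8 * 177000 / (0.001 * 1e+11)
rate = 141600.0 / 1.000e+08
rate = 1.42e-03 m^3/s


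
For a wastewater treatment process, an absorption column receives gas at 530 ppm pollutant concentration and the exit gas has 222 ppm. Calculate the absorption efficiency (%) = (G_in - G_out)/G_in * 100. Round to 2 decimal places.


Efficiency = (G_in - G_out) / G_in * 100%
Efficiency = (530 - 222) / 530 * 100
Efficiency = 308 / 530 * 100
Efficiency = 58.11%


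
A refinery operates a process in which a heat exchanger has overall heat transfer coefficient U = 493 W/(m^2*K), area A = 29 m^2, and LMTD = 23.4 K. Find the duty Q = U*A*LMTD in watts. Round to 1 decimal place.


Q = U * A * LMTD
Q = 493 * 29 * 23.4
Q = 334549.8 W


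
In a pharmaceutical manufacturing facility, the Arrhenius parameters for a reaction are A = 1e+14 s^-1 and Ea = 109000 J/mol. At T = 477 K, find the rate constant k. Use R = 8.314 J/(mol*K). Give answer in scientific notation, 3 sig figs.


k = A * exp(-Ea/(R*T))
k = 1e+14 * exp(-109000 / (8.314 * 477))
k = 1e+14 * exp(-27.485149)
k = 1.16e+02


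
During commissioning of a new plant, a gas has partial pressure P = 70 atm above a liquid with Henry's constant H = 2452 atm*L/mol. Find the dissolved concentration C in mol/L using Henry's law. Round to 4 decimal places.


C = P / H
C = 70 / 2452
C = 0.0285 mol/L


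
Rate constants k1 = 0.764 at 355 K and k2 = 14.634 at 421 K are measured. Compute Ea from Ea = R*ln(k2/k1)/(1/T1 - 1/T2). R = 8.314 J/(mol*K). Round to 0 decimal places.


Ea = R * ln(k2/k1) / (1/T1 - 1/T2)
ln(k2/k1) = ln(14.634/0.764) = 2.9525351
1/T1 - 1/T2 = 1/355 - 1/421 = 0.000441604496
Ea = 8.314 * 2.9525351 / 0.000441604496
Ea = 55587 J/mol


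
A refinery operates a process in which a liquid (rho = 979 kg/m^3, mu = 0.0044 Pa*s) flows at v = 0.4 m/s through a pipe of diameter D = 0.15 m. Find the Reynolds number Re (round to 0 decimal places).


Re = rho * v * D / mu
Re = 979 * 0.4 * 0.15 / 0.0044
Re = 58.74 / 0.0044
Re = 13350


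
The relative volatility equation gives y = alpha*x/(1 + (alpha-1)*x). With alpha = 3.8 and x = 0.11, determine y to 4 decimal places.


y = alpha*x / (1 + (alpha-1)*x)
y = 3.8*0.11 / (1 + (3.8-1)*0.11)
y = 0.418 / (1 + 0.308)
y = 0.418 / 1.308
y = 0.3196


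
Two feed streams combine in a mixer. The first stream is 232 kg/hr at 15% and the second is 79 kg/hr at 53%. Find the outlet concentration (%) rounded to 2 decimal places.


Mass balance on solute: F1*x1 + F2*x2 = F3*x3
F3 = F1 + F2 = 232 + 79 = 311 kg/hr
x3 = (F1*x1 + F2*x2)/F3
x3 = (232*0.15 + 79*0.53) / 311
x3 = 24.65%


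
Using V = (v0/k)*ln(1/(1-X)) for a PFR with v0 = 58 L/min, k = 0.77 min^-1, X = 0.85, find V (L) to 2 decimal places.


V = (v0/k) * ln(1/(1-X))
V = (58/0.77) * ln(1/(1-0.85))
V = 75.324675 * ln(6.666667)
V = 75.324675 * 1.89712
V = 142.90 L


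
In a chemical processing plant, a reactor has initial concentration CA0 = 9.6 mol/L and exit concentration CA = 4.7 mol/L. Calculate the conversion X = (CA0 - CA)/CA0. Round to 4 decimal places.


X = (CA0 - CA) / CA0
X = (9.6 - 4.7) / 9.6
X = 4.9 / 9.6
X = 0.5104


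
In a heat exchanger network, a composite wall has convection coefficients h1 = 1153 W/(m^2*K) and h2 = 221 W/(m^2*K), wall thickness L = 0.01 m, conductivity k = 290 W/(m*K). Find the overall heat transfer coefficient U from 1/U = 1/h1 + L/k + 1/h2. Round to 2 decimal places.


1/U = 1/h1 + L/k + 1/h2
1/U = 1/1153 + 0.01/290 + 1/221
1/U = 0.0008673027 + 3.44828e-05 + 0.0045248869
1/U = 0.0054266724
U = 184.27 W/(m^2*K)


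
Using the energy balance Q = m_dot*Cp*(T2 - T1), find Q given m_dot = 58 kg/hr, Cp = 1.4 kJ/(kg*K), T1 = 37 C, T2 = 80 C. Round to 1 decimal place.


Q = m_dot * Cp * (T2 - T1)
Q = 58 * 1.4 * (80 - 37)
Q = 58 * 1.4 * 43
Q = 3491.6 kJ/hr


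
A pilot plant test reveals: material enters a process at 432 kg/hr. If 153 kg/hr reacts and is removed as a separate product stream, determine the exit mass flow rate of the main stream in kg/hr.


Steady-state mass balance on the main outlet: F_out = F_in - F_removed
F_out = 432 - 153
F_out = 279 kg/hr


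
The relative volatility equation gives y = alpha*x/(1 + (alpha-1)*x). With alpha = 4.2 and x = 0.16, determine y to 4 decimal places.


y = alpha*x / (1 + (alpha-1)*x)
y = 4.2*0.16 / (1 + (4.2-1)*0.16)
y = 0.672 / (1 + 0.512)
y = 0.672 / 1.512
y = 0.4444


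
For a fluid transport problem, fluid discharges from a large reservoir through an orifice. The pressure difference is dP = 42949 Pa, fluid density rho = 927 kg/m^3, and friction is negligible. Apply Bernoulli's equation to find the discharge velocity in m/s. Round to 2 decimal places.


v = sqrt(2*dP/rho)
v = sqrt(2*42949/927)
v = sqrt(92.662352)
v = 9.63 m/s


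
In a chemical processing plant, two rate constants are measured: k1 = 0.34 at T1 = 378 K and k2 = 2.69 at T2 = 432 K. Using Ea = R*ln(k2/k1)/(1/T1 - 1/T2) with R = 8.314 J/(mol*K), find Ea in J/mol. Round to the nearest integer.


Ea = R * ln(k2/k1) / (1/T1 - 1/T2)
ln(k2/k1) = ln(2.69/0.34) = 2.0683509
1/T1 - 1/T2 = 1/378 - 1/432 = 0.000330687831
Ea = 8.314 * 2.0683509 / 0.000330687831
Ea = 52002 J/mol


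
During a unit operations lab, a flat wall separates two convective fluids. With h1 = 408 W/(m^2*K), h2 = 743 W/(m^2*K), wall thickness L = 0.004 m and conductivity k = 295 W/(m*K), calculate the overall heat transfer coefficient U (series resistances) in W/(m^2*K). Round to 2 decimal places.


1/U = 1/h1 + L/k + 1/h2
1/U = 1/408 + 0.004/295 + 1/743
1/U = 0.0024509804 + 1.35593e-05 + 0.001345895
1/U = 0.0038104347
U = 262.44 W/(m^2*K)


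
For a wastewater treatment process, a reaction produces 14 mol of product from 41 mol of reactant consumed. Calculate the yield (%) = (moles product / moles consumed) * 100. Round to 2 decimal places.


Yield = (moles product / moles consumed) * 100%
Yield = (14 / 41) * 100
Yield = 0.3415 * 100
Yield = 34.15%


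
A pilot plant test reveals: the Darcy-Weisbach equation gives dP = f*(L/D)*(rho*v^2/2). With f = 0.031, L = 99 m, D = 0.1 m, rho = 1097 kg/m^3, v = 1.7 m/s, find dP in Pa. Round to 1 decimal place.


dP = f * (L/D) * (rho*v^2/2)
dP = 0.031 * (99/0.1) * (1097*1.7^2/2)
L/D = 990.0
rho*v^2/2 = 1097*2.89/2 = 1585.165
dP = 0.031 * 990.0 * 1585.165
dP = 48648.7 Pa


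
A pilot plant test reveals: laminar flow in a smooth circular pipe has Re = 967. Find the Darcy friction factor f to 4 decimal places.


f = 64 / Re
f = 64 / 967
f = 0.0662


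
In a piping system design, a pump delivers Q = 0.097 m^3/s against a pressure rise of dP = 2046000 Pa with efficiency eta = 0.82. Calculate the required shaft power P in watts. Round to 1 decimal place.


P = Q * dP / eta
P = 0.097 * 2046000 / 0.82
P = 198462.0 / 0.82
P = 242026.8 W


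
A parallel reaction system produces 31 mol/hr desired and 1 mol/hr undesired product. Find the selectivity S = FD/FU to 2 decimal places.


S = desired product rate / undesired product rate
S = 31 / 1
S = 31.00


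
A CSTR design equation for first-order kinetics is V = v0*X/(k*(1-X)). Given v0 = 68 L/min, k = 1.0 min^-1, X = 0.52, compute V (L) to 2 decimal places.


V = v0 * X / (k * (1 - X))
V = 68 * 0.52 / (1.0 * (1 - 0.52))
V = 35.36 / (1.0 * 0.48)
V = 35.36 / 0.48
V = 73.67 L


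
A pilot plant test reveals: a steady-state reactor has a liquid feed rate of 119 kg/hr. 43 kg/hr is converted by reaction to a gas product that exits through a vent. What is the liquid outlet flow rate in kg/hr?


Steady-state mass balance on the main outlet: F_out = F_in - F_removed
F_out = 119 - 43
F_out = 76 kg/hr


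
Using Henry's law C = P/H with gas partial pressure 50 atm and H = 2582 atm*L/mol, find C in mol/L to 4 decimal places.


C = P / H
C = 50 / 2582
C = 0.0194 mol/L


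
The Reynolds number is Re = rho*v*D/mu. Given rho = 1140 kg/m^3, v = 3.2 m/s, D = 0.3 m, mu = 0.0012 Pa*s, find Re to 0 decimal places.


Re = rho * v * D / mu
Re = 1140 * 3.2 * 0.3 / 0.0012
Re = 1094.4 / 0.0012
Re = 912000


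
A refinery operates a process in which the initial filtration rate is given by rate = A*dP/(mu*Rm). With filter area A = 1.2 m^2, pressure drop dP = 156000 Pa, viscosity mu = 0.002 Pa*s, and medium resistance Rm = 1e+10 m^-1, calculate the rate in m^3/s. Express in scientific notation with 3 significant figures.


rate = A * dP / (mu * Rm)
rate = 1.2 * 156000 / (0.002 * 1e+10)
rate = 187200.0 / 2.000e+07
rate = 9.36e-03 m^3/s


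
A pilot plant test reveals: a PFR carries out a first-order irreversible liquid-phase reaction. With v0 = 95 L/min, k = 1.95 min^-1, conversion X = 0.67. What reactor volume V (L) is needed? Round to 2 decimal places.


V = (v0/k) * ln(1/(1-X))
V = (95/1.95) * ln(1/(1-0.67))
V = 48.717949 * ln(3.030303)
V = 48.717949 * 1.108663
V = 54.01 L


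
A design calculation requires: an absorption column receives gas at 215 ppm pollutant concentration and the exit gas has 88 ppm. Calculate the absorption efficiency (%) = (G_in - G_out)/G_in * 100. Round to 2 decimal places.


Efficiency = (G_in - G_out) / G_in * 100%
Efficiency = (215 - 88) / 215 * 100
Efficiency = 127 / 215 * 100
Efficiency = 59.07%


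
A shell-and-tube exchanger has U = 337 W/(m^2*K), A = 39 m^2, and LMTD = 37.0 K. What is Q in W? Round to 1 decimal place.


Q = U * A * LMTD
Q = 337 * 39 * 37.0
Q = 486291.0 W


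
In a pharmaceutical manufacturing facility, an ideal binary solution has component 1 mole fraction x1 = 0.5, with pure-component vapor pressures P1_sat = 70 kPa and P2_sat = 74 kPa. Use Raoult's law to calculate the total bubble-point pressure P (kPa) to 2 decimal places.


P = x1*P1_sat + x2*P2_sat
x2 = 1 - x1 = 1 - 0.5 = 0.5
P = 0.5*70 + 0.5*74
P = 35.0 + 37.0
P = 72.00 kPa


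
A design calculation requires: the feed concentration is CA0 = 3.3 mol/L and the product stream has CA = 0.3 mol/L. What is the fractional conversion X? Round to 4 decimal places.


X = (CA0 - CA) / CA0
X = (3.3 - 0.3) / 3.3
X = 3.0 / 3.3
X = 0.9091


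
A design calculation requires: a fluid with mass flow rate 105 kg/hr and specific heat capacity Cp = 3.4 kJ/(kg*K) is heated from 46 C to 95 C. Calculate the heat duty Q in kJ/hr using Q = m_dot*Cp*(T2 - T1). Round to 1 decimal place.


Q = m_dot * Cp * (T2 - T1)
Q = 105 * 3.4 * (95 - 46)
Q = 105 * 3.4 * 49
Q = 17493.0 kJ/hr


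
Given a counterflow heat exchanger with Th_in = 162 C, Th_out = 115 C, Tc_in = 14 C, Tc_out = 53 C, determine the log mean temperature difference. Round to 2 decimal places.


dT1 = Th_in - Tc_out = 162 - 53 = 109
dT2 = Th_out - Tc_in = 115 - 14 = 101
LMTD = (dT1 - dT2) / ln(dT1/dT2)
LMTD = (109 - 101) / ln(109/101)
LMTD = 104.95 K


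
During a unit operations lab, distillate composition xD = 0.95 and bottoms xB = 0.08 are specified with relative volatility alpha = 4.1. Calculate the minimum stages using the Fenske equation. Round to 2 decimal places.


N_min = ln((xD*(1-xB))/(xB*(1-xD))) / ln(alpha)
Numerator inside ln: 0.874 / 0.004 = 218.5
ln(218.5) = 5.386786
ln(alpha) = ln(4.1) = 1.410987
N_min = 5.386786 / 1.410987 = 3.82


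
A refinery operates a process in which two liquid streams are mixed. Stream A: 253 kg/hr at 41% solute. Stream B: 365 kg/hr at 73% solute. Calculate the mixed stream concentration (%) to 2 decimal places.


Mass balance on solute: F1*x1 + F2*x2 = F3*x3
F3 = F1 + F2 = 253 + 365 = 618 kg/hr
x3 = (F1*x1 + F2*x2)/F3
x3 = (253*0.41 + 365*0.73) / 618
x3 = 59.90%


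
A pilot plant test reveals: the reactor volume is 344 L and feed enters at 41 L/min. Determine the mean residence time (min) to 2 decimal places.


tau = V / v0
tau = 344 / 41
tau = 8.39 min


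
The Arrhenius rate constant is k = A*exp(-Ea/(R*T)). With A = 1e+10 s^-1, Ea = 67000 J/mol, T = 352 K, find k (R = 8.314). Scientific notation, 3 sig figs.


k = A * exp(-Ea/(R*T))
k = 1e+10 * exp(-67000 / (8.314 * 352))
k = 1e+10 * exp(-22.894023)
k = 1.14e+00


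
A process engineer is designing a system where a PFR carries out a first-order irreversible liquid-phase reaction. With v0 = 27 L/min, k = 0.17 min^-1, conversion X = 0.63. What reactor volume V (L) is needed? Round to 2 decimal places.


V = (v0/k) * ln(1/(1-X))
V = (27/0.17) * ln(1/(1-0.63))
V = 158.823529 * ln(2.702703)
V = 158.823529 * 0.994252
V = 157.91 L


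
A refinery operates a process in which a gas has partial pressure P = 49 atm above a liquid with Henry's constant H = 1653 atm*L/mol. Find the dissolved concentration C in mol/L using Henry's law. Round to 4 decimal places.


C = P / H
C = 49 / 1653
C = 0.0296 mol/L


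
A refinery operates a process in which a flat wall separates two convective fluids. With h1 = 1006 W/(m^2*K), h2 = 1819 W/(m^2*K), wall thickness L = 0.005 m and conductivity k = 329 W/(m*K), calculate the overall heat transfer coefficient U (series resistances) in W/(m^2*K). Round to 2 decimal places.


1/U = 1/h1 + L/k + 1/h2
1/U = 1/1006 + 0.005/329 + 1/1819
1/U = 0.0009940358 + 1.51976e-05 + 0.0005497526
1/U = 0.001558986
U = 641.44 W/(m^2*K)


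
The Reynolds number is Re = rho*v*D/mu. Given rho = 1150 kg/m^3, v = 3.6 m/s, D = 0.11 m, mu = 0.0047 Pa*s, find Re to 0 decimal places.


Re = rho * v * D / mu
Re = 1150 * 3.6 * 0.11 / 0.0047
Re = 455.4 / 0.0047
Re = 96894


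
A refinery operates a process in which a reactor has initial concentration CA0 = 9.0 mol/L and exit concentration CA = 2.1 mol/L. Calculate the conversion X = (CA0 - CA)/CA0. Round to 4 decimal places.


X = (CA0 - CA) / CA0
X = (9.0 - 2.1) / 9.0
X = 6.9 / 9.0
X = 0.7667


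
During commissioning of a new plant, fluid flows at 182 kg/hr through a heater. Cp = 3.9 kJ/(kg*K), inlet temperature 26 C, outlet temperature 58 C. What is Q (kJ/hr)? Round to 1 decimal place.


Q = m_dot * Cp * (T2 - T1)
Q = 182 * 3.9 * (58 - 26)
Q = 182 * 3.9 * 32
Q = 22713.6 kJ/hr


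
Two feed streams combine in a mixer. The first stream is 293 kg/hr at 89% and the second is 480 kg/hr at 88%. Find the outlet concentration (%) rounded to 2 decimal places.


Mass balance on solute: F1*x1 + F2*x2 = F3*x3
F3 = F1 + F2 = 293 + 480 = 773 kg/hr
x3 = (F1*x1 + F2*x2)/F3
x3 = (293*0.89 + 480*0.88) / 773
x3 = 88.38%


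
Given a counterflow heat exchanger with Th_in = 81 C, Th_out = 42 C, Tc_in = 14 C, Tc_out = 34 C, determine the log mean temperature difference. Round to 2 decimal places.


dT1 = Th_in - Tc_out = 81 - 34 = 47
dT2 = Th_out - Tc_in = 42 - 14 = 28
LMTD = (dT1 - dT2) / ln(dT1/dT2)
LMTD = (47 - 28) / ln(47/28)
LMTD = 36.68 K


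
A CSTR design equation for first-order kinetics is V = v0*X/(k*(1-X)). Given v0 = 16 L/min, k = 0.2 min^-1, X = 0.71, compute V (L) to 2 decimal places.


V = v0 * X / (k * (1 - X))
V = 16 * 0.71 / (0.2 * (1 - 0.71))
V = 11.36 / (0.2 * 0.29)
V = 11.36 / 0.058
V = 195.86 L


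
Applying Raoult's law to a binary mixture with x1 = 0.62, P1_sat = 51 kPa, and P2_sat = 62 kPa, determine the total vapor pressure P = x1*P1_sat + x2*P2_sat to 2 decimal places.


P = x1*P1_sat + x2*P2_sat
x2 = 1 - x1 = 1 - 0.62 = 0.38
P = 0.62*51 + 0.38*62
P = 31.62 + 23.56
P = 55.18 kPa


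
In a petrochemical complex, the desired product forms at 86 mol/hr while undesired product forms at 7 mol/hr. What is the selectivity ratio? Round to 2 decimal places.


S = desired product rate / undesired product rate
S = 86 / 7
S = 12.29


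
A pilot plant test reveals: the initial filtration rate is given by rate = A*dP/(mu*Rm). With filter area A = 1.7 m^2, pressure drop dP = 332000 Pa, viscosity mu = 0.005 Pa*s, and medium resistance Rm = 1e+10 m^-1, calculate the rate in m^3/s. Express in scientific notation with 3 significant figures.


rate = A * dP / (mu * Rm)
rate = 1.7 * 332000 / (0.005 * 1e+10)
rate = 564400.0 / 5.000e+07
rate = 1.13e-02 m^3/s


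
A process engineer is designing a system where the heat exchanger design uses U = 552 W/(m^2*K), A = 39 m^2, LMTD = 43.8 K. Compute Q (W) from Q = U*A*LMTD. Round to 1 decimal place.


Q = U * A * LMTD
Q = 552 * 39 * 43.8
Q = 942926.4 W


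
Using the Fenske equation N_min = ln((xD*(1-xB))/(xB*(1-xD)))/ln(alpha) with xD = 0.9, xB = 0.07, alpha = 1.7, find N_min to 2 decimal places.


N_min = ln((xD*(1-xB))/(xB*(1-xD))) / ln(alpha)
Numerator inside ln: 0.837 / 0.007 = 119.571429
ln(119.571429) = 4.783914
ln(alpha) = ln(1.7) = 0.530628
N_min = 4.783914 / 0.530628 = 9.02


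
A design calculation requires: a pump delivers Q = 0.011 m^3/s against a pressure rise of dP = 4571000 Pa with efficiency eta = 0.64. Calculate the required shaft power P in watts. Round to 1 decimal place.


P = Q * dP / eta
P = 0.011 * 4571000 / 0.64
P = 50281.0 / 0.64
P = 78564.1 W


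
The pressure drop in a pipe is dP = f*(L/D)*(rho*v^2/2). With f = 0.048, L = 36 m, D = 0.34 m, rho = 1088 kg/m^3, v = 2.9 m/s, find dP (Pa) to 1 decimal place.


dP = f * (L/D) * (rho*v^2/2)
dP = 0.048 * (36/0.34) * (1088*2.9^2/2)
L/D = 105.88235294
rho*v^2/2 = 1088*8.41/2 = 4575.04
dP = 0.048 * 105.88235294 * 4575.04
dP = 23252.0 Pa


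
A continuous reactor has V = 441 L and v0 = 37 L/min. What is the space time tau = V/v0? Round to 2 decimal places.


tau = V / v0
tau = 441 / 37
tau = 11.92 min


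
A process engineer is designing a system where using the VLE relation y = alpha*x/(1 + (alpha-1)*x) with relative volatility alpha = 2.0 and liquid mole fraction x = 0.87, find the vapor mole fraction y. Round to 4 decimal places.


y = alpha*x / (1 + (alpha-1)*x)
y = 2.0*0.87 / (1 + (2.0-1)*0.87)
y = 1.74 / (1 + 0.87)
y = 1.74 / 1.87
y = 0.9305


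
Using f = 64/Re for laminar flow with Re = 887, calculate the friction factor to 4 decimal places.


f = 64 / Re
f = 64 / 887
f = 0.0722


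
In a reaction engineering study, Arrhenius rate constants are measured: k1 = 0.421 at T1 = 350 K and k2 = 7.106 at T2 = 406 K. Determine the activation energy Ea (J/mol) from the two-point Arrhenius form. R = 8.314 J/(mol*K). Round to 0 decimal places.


Ea = R * ln(k2/k1) / (1/T1 - 1/T2)
ln(k2/k1) = ln(7.106/0.421) = 2.8260619
1/T1 - 1/T2 = 1/350 - 1/406 = 0.00039408867
Ea = 8.314 * 2.8260619 / 0.00039408867
Ea = 59621 J/mol


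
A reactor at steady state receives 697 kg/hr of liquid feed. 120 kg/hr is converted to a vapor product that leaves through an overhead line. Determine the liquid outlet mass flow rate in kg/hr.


Steady-state mass balance on the main outlet: F_out = F_in - F_removed
F_out = 697 - 120
F_out = 577 kg/hr


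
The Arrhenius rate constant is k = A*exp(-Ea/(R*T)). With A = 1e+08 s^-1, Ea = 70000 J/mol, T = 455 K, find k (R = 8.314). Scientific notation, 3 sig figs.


k = A * exp(-Ea/(R*T))
k = 1e+08 * exp(-70000 / (8.314 * 455))
k = 1e+08 * exp(-18.504469)
k = 9.20e-01


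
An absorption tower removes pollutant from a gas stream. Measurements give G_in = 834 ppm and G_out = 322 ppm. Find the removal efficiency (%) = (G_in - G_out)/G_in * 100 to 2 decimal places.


Efficiency = (G_in - G_out) / G_in * 100%
Efficiency = (834 - 322) / 834 * 100
Efficiency = 512 / 834 * 100
Efficiency = 61.39%


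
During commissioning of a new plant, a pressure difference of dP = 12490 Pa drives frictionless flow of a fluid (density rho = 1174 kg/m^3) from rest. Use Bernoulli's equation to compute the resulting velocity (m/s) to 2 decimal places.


v = sqrt(2*dP/rho)
v = sqrt(2*12490/1174)
v = sqrt(21.277683)
v = 4.61 m/s


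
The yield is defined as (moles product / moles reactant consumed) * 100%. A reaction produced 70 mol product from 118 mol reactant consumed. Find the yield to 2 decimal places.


Yield = (moles product / moles consumed) * 100%
Yield = (70 / 118) * 100
Yield = 0.5932 * 100
Yield = 59.32%
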